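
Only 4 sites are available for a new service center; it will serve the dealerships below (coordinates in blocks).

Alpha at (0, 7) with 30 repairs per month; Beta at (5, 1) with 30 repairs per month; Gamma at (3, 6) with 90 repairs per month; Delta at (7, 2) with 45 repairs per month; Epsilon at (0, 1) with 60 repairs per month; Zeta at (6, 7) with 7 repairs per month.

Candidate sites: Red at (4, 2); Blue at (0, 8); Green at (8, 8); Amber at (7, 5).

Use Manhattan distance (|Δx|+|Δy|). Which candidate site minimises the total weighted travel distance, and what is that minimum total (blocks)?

Total weighted distance at each candidate:
  Red (4, 2): total = 1264
  Blue (0, 8): total = 1894
  Green (8, 8): total = 2436
  Amber (7, 5): total = 1716
Minimum is at Red with total 1264 blocks.

Red, total 1264 blocks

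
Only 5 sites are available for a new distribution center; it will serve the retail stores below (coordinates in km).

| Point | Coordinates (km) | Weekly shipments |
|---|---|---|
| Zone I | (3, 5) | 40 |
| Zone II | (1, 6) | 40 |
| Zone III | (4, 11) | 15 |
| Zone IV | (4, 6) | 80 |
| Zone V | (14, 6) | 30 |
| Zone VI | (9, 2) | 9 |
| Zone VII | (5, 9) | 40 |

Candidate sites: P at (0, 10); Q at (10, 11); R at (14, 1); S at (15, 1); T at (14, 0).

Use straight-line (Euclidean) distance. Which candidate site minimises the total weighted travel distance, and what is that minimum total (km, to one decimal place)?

P, total 1661.7 km

Total weighted distance at each candidate:
  P (0, 10): total = 1661.7
  Q (10, 11): total = 1984.4
  R (14, 1): total = 2809.4
  S (15, 1): total = 3010.2
  T (14, 0): total = 2949.6
Minimum is at P with total 1661.7 km.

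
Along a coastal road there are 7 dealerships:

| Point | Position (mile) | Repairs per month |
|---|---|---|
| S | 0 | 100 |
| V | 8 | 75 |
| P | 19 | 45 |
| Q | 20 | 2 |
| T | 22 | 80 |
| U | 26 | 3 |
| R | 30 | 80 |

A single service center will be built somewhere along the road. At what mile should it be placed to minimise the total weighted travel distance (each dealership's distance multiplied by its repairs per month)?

x = 19

For a sum of weighted absolute distances on a line, the optimum is the weighted median (not the mean). Total weight W = 385; half-weight = 192.5.
Sort by position and accumulate weight:
  mile 0 (S, w=100) → cum 100
  mile 8 (V, w=75) → cum 175
  mile 19 (P, w=45) → cum 220  ≥ 192.5 → median here
  mile 20 (Q, w=2) → cum 222
  mile 22 (T, w=80) → cum 302
  mile 26 (U, w=3) → cum 305
  mile 30 (R, w=80) → cum 385
Optimal location: mile 19.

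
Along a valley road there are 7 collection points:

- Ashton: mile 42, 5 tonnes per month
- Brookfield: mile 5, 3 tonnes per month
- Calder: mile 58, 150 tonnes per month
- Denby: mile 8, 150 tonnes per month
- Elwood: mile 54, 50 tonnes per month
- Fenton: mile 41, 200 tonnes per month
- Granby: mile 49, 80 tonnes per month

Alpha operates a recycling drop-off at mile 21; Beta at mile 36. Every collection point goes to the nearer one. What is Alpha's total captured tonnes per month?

153

The indifferent point is the midpoint (21+36)/2 = 28.5; collection points left of it (closer to Alpha at 21) go to Alpha, those right go to Beta.
  Brookfield at 5 (w=3) → Alpha
  Denby at 8 (w=150) → Alpha
  Fenton at 41 (w=200) → Beta
  Ashton at 42 (w=5) → Beta
  Granby at 49 (w=80) → Beta
  Elwood at 54 (w=50) → Beta
  Calder at 58 (w=150) → Beta
Alpha captures 153; Beta captures 485.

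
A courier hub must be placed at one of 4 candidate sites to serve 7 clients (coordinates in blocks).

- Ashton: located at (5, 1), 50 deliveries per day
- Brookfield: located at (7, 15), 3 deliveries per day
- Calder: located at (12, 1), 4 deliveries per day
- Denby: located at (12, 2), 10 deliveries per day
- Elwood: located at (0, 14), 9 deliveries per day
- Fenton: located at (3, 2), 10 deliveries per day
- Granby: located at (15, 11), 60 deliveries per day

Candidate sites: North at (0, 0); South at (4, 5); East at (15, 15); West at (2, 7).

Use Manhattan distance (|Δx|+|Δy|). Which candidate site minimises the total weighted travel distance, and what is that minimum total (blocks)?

Total weighted distance at each candidate:
  North (0, 0): total = 2294
  South (4, 5): total = 1624
  East (15, 15): total = 2086
  West (2, 7): total = 1864
Minimum is at South with total 1624 blocks.

South, total 1624 blocks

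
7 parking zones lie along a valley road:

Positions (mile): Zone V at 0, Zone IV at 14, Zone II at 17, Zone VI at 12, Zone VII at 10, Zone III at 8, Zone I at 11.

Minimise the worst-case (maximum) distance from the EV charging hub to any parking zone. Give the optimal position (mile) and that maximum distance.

The 1-center on a line is the midpoint of the two extreme points: leftmost at 0, rightmost at 17.
Optimal location = (0 + 17)/2 = 8.5; maximum distance = (17 − 0)/2 = 8.5.

location 8.5, max distance 8.5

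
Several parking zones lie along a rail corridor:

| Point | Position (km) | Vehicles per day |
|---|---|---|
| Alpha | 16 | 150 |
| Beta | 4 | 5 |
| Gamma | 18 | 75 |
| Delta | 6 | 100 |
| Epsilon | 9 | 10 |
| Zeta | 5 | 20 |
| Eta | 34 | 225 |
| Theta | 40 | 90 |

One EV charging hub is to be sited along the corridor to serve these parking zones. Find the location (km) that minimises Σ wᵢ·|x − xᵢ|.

For a sum of weighted absolute distances on a line, the optimum is the weighted median (not the mean). Total weight W = 675; half-weight = 337.5.
Sort by position and accumulate weight:
  km 4 (Beta, w=5) → cum 5
  km 5 (Zeta, w=20) → cum 25
  km 6 (Delta, w=100) → cum 125
  km 9 (Epsilon, w=10) → cum 135
  km 16 (Alpha, w=150) → cum 285
  km 18 (Gamma, w=75) → cum 360  ≥ 337.5 → median here
  km 34 (Eta, w=225) → cum 585
  km 40 (Theta, w=90) → cum 675
Optimal location: km 18.

x = 18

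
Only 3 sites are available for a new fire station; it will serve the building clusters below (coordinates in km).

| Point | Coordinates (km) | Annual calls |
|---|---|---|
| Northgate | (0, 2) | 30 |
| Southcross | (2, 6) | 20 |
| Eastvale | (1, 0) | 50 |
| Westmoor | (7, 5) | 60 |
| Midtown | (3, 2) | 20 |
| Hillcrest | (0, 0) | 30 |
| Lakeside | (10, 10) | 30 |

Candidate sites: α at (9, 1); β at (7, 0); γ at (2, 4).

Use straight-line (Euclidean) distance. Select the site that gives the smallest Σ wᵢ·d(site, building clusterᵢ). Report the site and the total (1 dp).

γ, total 1115.8 km

Total weighted distance at each candidate:
  α (9, 1): total = 1780.1
  β (7, 0): total = 1587.3
  γ (2, 4): total = 1115.8
Minimum is at γ with total 1115.8 km.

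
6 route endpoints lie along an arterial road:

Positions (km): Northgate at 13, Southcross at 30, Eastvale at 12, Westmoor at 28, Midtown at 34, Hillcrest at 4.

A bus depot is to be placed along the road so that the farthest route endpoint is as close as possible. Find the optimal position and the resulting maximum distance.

location 19, max distance 15

The 1-center on a line is the midpoint of the two extreme points: leftmost at 4, rightmost at 34.
Optimal location = (4 + 34)/2 = 19; maximum distance = (34 − 4)/2 = 15.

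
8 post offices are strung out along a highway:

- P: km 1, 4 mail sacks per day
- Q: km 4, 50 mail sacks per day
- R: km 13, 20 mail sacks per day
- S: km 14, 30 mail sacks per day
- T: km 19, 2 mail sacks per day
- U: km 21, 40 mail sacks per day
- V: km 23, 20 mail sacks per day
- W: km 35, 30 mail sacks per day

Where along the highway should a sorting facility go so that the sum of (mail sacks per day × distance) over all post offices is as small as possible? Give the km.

For a sum of weighted absolute distances on a line, the optimum is the weighted median (not the mean). Total weight W = 196; half-weight = 98.
Sort by position and accumulate weight:
  km 1 (P, w=4) → cum 4
  km 4 (Q, w=50) → cum 54
  km 13 (R, w=20) → cum 74
  km 14 (S, w=30) → cum 104  ≥ 98 → median here
  km 19 (T, w=2) → cum 106
  km 21 (U, w=40) → cum 146
  km 23 (V, w=20) → cum 166
  km 35 (W, w=30) → cum 196
Optimal location: km 14.

x = 14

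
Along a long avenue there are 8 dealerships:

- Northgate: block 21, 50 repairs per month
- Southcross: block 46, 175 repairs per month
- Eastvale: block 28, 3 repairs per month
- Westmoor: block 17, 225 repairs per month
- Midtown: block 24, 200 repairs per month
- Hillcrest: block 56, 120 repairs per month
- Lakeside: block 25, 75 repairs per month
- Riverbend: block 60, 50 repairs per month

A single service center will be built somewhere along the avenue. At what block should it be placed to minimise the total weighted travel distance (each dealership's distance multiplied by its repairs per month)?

For a sum of weighted absolute distances on a line, the optimum is the weighted median (not the mean). Total weight W = 898; half-weight = 449.
Sort by position and accumulate weight:
  block 17 (Westmoor, w=225) → cum 225
  block 21 (Northgate, w=50) → cum 275
  block 24 (Midtown, w=200) → cum 475  ≥ 449 → median here
  block 25 (Lakeside, w=75) → cum 550
  block 28 (Eastvale, w=3) → cum 553
  block 46 (Southcross, w=175) → cum 728
  block 56 (Hillcrest, w=120) → cum 848
  block 60 (Riverbend, w=50) → cum 898
Optimal location: block 24.

x = 24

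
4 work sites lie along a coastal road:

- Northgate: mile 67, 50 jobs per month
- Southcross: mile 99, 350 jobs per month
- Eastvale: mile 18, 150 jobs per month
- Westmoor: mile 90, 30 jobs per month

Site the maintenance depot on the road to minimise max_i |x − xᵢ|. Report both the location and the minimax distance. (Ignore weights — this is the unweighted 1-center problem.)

The 1-center on a line is the midpoint of the two extreme points: leftmost at 18, rightmost at 99.
Optimal location = (18 + 99)/2 = 58.5; maximum distance = (99 − 18)/2 = 40.5.

location 58.5, max distance 40.5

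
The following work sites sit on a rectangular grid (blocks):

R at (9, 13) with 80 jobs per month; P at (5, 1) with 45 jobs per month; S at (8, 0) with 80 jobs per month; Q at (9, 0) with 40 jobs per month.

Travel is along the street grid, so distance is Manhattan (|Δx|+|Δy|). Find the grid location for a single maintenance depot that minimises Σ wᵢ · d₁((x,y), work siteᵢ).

Manhattan distance separates: Σwᵢ(|x−xᵢ|+|y−yᵢ|) = Σwᵢ|x−xᵢ| + Σwᵢ|y−yᵢ|, so x and y are optimised independently as 1-D weighted medians.
Total weight W = 245; half = 122.5.
x-coordinate, sorted with cumulative weight:
  x=5 (P, w=45) cum 45
  x=8 (S, w=80) cum 125  ← median
  x=9 (R, w=80) cum 205
  x=9 (Q, w=40) cum 245
⇒ x* = 8
y-coordinate, sorted with cumulative weight:
  y=0 (S, w=80) cum 80
  y=0 (Q, w=40) cum 120
  y=1 (P, w=45) cum 165  ← median
  y=13 (R, w=80) cum 245
⇒ y* = 1

(8, 1)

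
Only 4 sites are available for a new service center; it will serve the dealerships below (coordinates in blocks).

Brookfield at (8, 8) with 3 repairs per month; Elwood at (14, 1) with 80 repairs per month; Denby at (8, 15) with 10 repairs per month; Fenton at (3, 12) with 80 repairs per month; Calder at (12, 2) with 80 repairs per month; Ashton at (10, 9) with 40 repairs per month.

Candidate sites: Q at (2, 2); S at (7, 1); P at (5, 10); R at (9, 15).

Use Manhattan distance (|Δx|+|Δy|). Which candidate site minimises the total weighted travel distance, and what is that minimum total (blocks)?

S, total 2854 blocks

Total weighted distance at each candidate:
  Q (2, 2): total = 3546
  S (7, 1): total = 2854
  P (5, 10): total = 3295
  R (9, 15): total = 3834
Minimum is at S with total 2854 blocks.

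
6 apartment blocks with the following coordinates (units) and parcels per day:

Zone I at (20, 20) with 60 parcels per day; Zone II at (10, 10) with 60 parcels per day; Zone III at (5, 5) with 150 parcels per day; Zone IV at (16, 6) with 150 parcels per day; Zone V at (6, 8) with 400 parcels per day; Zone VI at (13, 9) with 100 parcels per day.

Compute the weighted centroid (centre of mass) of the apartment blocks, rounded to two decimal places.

The minimiser of Σwᵢ‖p−pᵢ‖² is the weighted centroid p* = (Σwᵢpᵢ)/(Σwᵢ).
Σwᵢ = 920.
Σwᵢxᵢ = 60·20 + 60·10 + 150·5 + 150·16 + 400·6 + 100·13 = 8650.
Σwᵢyᵢ = 60·20 + 60·10 + 150·5 + 150·6 + 400·8 + 100·9 = 7550.
x* = 8650/920 = 9.40, y* = 7550/920 = 8.21.

(9.40, 8.21)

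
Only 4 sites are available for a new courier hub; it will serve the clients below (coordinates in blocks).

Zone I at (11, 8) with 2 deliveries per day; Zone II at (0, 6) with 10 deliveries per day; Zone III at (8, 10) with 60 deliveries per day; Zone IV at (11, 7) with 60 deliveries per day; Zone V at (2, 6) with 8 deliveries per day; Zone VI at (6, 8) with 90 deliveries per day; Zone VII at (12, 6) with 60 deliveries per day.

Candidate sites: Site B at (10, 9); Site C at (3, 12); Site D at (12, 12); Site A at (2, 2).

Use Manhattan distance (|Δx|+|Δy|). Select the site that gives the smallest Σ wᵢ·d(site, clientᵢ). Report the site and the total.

Site B, total 1332 blocks

Total weighted distance at each candidate:
  Site B (10, 9): total = 1332
  Site C (3, 12): total = 2900
  Site D (12, 12): total = 2298
  Site A (2, 2): total = 3542
Minimum is at Site B with total 1332 blocks.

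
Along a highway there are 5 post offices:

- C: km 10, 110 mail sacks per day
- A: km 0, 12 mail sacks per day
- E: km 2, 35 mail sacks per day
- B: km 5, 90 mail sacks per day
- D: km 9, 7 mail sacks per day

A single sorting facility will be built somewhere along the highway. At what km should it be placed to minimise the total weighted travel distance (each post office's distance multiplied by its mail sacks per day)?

For a sum of weighted absolute distances on a line, the optimum is the weighted median (not the mean). Total weight W = 254; half-weight = 127.
Sort by position and accumulate weight:
  km 0 (A, w=12) → cum 12
  km 2 (E, w=35) → cum 47
  km 5 (B, w=90) → cum 137  ≥ 127 → median here
  km 9 (D, w=7) → cum 144
  km 10 (C, w=110) → cum 254
Optimal location: km 5.

x = 5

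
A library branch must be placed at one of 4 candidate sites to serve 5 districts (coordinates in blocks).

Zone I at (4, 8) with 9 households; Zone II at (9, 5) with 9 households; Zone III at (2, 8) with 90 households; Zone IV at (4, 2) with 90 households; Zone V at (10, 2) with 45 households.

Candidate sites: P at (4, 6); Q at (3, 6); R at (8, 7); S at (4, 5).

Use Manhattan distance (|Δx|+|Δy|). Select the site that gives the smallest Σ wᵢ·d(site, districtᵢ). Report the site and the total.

S, total 1197 blocks

Total weighted distance at each candidate:
  P (4, 6): total = 1242
  Q (3, 6): total = 1305
  R (8, 7): total = 1827
  S (4, 5): total = 1197
Minimum is at S with total 1197 blocks.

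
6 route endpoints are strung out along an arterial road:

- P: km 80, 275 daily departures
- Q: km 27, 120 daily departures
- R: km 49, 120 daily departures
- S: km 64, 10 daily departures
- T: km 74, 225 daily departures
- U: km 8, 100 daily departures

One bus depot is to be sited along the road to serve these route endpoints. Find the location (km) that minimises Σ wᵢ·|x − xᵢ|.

For a sum of weighted absolute distances on a line, the optimum is the weighted median (not the mean). Total weight W = 850; half-weight = 425.
Sort by position and accumulate weight:
  km 8 (U, w=100) → cum 100
  km 27 (Q, w=120) → cum 220
  km 49 (R, w=120) → cum 340
  km 64 (S, w=10) → cum 350
  km 74 (T, w=225) → cum 575  ≥ 425 → median here
  km 80 (P, w=275) → cum 850
Optimal location: km 74.

x = 74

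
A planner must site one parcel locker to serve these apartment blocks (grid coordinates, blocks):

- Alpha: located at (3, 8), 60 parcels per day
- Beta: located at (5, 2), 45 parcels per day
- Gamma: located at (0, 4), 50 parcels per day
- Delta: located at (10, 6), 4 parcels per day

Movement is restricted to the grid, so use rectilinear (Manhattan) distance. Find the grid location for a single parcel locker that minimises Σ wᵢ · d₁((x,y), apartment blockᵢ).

Manhattan distance separates: Σwᵢ(|x−xᵢ|+|y−yᵢ|) = Σwᵢ|x−xᵢ| + Σwᵢ|y−yᵢ|, so x and y are optimised independently as 1-D weighted medians.
Total weight W = 159; half = 79.5.
x-coordinate, sorted with cumulative weight:
  x=0 (Gamma, w=50) cum 50
  x=3 (Alpha, w=60) cum 110  ← median
  x=5 (Beta, w=45) cum 155
  x=10 (Delta, w=4) cum 159
⇒ x* = 3
y-coordinate, sorted with cumulative weight:
  y=2 (Beta, w=45) cum 45
  y=4 (Gamma, w=50) cum 95  ← median
  y=6 (Delta, w=4) cum 99
  y=8 (Alpha, w=60) cum 159
⇒ y* = 4

(3, 4)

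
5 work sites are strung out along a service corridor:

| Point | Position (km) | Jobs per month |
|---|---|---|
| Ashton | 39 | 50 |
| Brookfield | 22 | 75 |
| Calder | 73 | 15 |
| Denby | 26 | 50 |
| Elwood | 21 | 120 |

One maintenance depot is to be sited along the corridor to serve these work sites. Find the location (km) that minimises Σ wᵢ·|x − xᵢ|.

For a sum of weighted absolute distances on a line, the optimum is the weighted median (not the mean). Total weight W = 310; half-weight = 155.
Sort by position and accumulate weight:
  km 21 (Elwood, w=120) → cum 120
  km 22 (Brookfield, w=75) → cum 195  ≥ 155 → median here
  km 26 (Denby, w=50) → cum 245
  km 39 (Ashton, w=50) → cum 295
  km 73 (Calder, w=15) → cum 310
Optimal location: km 22.

x = 22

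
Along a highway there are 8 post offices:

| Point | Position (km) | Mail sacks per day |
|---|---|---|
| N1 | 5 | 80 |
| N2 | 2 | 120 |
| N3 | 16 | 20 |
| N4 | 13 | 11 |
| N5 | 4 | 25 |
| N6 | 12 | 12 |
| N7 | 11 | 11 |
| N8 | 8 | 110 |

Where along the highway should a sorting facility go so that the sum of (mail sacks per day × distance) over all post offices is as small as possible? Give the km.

For a sum of weighted absolute distances on a line, the optimum is the weighted median (not the mean). Total weight W = 389; half-weight = 194.5.
Sort by position and accumulate weight:
  km 2 (N2, w=120) → cum 120
  km 4 (N5, w=25) → cum 145
  km 5 (N1, w=80) → cum 225  ≥ 194.5 → median here
  km 8 (N8, w=110) → cum 335
  km 11 (N7, w=11) → cum 346
  km 12 (N6, w=12) → cum 358
  km 13 (N4, w=11) → cum 369
  km 16 (N3, w=20) → cum 389
Optimal location: km 5.

x = 5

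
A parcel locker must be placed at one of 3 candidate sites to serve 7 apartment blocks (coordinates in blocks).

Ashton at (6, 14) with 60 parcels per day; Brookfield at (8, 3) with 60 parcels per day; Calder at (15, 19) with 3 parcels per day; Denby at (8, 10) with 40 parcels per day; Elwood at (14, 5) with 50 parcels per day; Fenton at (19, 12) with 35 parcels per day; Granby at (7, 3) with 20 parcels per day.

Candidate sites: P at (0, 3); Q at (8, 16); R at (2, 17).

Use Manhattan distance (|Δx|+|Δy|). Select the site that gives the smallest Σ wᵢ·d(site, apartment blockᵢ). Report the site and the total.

Total weighted distance at each candidate:
  P (0, 3): total = 4113
  Q (8, 16): total = 2945
  R (2, 17): total = 4535
Minimum is at Q with total 2945 blocks.

Q, total 2945 blocks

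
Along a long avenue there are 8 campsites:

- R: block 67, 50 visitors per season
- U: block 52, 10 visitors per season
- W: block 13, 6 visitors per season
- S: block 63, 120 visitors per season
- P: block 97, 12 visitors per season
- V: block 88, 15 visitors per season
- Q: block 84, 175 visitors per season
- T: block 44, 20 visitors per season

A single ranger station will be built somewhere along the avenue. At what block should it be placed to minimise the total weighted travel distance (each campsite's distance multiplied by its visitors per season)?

x = 67

For a sum of weighted absolute distances on a line, the optimum is the weighted median (not the mean). Total weight W = 408; half-weight = 204.
Sort by position and accumulate weight:
  block 13 (W, w=6) → cum 6
  block 44 (T, w=20) → cum 26
  block 52 (U, w=10) → cum 36
  block 63 (S, w=120) → cum 156
  block 67 (R, w=50) → cum 206  ≥ 204 → median here
  block 84 (Q, w=175) → cum 381
  block 88 (V, w=15) → cum 396
  block 97 (P, w=12) → cum 408
Optimal location: block 67.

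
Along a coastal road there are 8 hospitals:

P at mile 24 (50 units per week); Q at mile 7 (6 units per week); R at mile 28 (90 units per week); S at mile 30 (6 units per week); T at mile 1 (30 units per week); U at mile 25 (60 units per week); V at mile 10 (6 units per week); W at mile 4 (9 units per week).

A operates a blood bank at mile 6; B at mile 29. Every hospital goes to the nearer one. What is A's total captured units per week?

The indifferent point is the midpoint (6+29)/2 = 17.5; hospitals left of it (closer to A at 6) go to A, those right go to B.
  T at 1 (w=30) → A
  W at 4 (w=9) → A
  Q at 7 (w=6) → A
  V at 10 (w=6) → A
  P at 24 (w=50) → B
  U at 25 (w=60) → B
  R at 28 (w=90) → B
  S at 30 (w=6) → B
A captures 51; B captures 206.

51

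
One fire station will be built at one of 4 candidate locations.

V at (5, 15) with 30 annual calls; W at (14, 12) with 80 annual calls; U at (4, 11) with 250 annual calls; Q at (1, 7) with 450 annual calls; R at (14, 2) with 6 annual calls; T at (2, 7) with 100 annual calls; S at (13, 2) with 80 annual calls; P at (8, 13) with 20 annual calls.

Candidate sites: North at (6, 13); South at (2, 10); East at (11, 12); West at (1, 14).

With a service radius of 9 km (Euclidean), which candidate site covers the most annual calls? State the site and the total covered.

Coverage radius r = 9 km; a point is covered iff (Δx)²+(Δy)² ≤ 9² = 81.
  North (6, 13): covers {V, W, U, Q, T, P} → 930
  South (2, 10): covers {V, U, Q, T, P} → 850
  East (11, 12): covers {V, W, U, P} → 380
  West (1, 14): covers {V, U, Q, T, P} → 850
Maximum coverage at North: 930 annual calls.

North, covering 930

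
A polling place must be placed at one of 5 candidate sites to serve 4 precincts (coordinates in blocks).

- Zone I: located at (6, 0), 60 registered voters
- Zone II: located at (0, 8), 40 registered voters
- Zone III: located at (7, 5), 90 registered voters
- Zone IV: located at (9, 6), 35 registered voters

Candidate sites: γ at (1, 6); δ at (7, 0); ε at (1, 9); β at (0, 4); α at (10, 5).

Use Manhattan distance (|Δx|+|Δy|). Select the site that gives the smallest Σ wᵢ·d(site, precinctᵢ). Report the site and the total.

δ, total 1390 blocks

Total weighted distance at each candidate:
  γ (1, 6): total = 1690
  δ (7, 0): total = 1390
  ε (1, 9): total = 2205
  β (0, 4): total = 1865
  α (10, 5): total = 1400
Minimum is at δ with total 1390 blocks.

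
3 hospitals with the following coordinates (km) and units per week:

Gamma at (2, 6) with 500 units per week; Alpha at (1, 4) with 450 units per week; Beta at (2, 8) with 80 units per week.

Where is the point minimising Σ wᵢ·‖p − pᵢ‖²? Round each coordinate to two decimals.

(1.56, 5.28)

The minimiser of Σwᵢ‖p−pᵢ‖² is the weighted centroid p* = (Σwᵢpᵢ)/(Σwᵢ).
Σwᵢ = 1030.
Σwᵢxᵢ = 500·2 + 450·1 + 80·2 = 1610.
Σwᵢyᵢ = 500·6 + 450·4 + 80·8 = 5440.
x* = 1610/1030 = 1.56, y* = 5440/1030 = 5.28.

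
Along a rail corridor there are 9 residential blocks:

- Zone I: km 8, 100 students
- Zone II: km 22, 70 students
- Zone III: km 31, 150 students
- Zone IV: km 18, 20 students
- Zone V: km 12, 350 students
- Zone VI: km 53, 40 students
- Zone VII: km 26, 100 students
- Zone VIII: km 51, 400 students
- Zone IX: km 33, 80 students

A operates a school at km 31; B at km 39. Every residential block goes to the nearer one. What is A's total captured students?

870

The indifferent point is the midpoint (31+39)/2 = 35; residential blocks left of it (closer to A at 31) go to A, those right go to B.
  Zone I at 8 (w=100) → A
  Zone V at 12 (w=350) → A
  Zone IV at 18 (w=20) → A
  Zone II at 22 (w=70) → A
  Zone VII at 26 (w=100) → A
  Zone III at 31 (w=150) → A
  Zone IX at 33 (w=80) → A
  Zone VIII at 51 (w=400) → B
  Zone VI at 53 (w=40) → B
A captures 870; B captures 440.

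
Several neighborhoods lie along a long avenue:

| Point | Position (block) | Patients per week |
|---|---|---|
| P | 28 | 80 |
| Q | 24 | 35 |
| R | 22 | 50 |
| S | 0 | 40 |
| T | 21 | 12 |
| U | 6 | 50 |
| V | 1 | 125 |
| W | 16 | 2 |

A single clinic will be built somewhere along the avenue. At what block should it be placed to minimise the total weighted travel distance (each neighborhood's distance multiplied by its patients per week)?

For a sum of weighted absolute distances on a line, the optimum is the weighted median (not the mean). Total weight W = 394; half-weight = 197.
Sort by position and accumulate weight:
  block 0 (S, w=40) → cum 40
  block 1 (V, w=125) → cum 165
  block 6 (U, w=50) → cum 215  ≥ 197 → median here
  block 16 (W, w=2) → cum 217
  block 21 (T, w=12) → cum 229
  block 22 (R, w=50) → cum 279
  block 24 (Q, w=35) → cum 314
  block 28 (P, w=80) → cum 394
Optimal location: block 6.

x = 6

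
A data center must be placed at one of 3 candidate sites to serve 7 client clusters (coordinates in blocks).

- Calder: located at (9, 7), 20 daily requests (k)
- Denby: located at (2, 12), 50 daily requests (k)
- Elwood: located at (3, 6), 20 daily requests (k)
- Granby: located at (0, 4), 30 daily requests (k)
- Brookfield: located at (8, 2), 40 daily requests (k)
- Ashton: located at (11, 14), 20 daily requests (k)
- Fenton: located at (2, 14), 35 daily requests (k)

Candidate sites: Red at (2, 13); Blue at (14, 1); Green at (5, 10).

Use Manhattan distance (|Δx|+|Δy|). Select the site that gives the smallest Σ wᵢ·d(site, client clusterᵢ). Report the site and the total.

Total weighted distance at each candidate:
  Red (2, 13): total = 1715
  Blue (14, 1): total = 3675
  Green (5, 10): total = 1725
Minimum is at Red with total 1715 blocks.

Red, total 1715 blocks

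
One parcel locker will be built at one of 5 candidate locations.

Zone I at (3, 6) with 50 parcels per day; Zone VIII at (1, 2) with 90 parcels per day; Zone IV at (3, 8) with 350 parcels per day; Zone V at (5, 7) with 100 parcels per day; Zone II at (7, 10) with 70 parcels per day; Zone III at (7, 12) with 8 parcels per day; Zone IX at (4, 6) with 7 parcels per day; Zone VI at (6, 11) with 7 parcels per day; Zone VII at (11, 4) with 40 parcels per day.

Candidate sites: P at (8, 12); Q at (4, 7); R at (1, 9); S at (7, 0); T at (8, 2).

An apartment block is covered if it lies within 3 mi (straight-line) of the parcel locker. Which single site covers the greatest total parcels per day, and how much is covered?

Coverage radius r = 3 mi; a point is covered iff (Δx)²+(Δy)² ≤ 3² = 9.
  P (8, 12): covers {Zone II, Zone III, Zone VI} → 85
  Q (4, 7): covers {Zone I, Zone IV, Zone V, Zone IX} → 507
  R (1, 9): covers {Zone IV} → 350
  S (7, 0): covers {none} → 0
  T (8, 2): covers {none} → 0
Maximum coverage at Q: 507 parcels per day.

Q, covering 507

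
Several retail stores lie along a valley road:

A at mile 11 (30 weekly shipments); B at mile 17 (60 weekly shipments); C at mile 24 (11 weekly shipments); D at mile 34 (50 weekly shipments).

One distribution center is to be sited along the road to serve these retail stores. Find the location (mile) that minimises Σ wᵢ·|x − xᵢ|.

x = 17

For a sum of weighted absolute distances on a line, the optimum is the weighted median (not the mean). Total weight W = 151; half-weight = 75.5.
Sort by position and accumulate weight:
  mile 11 (A, w=30) → cum 30
  mile 17 (B, w=60) → cum 90  ≥ 75.5 → median here
  mile 24 (C, w=11) → cum 101
  mile 34 (D, w=50) → cum 151
Optimal location: mile 17.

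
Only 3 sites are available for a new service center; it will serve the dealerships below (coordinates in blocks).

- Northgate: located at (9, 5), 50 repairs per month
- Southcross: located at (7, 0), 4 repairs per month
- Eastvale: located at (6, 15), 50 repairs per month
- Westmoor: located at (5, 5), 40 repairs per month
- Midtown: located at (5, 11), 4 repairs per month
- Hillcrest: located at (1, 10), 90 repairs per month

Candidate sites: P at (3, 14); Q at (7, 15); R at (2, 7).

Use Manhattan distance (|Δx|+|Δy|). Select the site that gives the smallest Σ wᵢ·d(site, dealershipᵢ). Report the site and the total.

Total weighted distance at each candidate:
  P (3, 14): total = 2022
  Q (7, 15): total = 2204
  R (2, 7): total = 1686
Minimum is at R with total 1686 blocks.

R, total 1686 blocks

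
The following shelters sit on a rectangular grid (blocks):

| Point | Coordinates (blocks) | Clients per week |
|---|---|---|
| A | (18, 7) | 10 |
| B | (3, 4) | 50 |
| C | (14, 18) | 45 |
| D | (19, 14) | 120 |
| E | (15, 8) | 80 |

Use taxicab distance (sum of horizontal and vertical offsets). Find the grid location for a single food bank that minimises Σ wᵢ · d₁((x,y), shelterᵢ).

Manhattan distance separates: Σwᵢ(|x−xᵢ|+|y−yᵢ|) = Σwᵢ|x−xᵢ| + Σwᵢ|y−yᵢ|, so x and y are optimised independently as 1-D weighted medians.
Total weight W = 305; half = 152.5.
x-coordinate, sorted with cumulative weight:
  x=3 (B, w=50) cum 50
  x=14 (C, w=45) cum 95
  x=15 (E, w=80) cum 175  ← median
  x=18 (A, w=10) cum 185
  x=19 (D, w=120) cum 305
⇒ x* = 15
y-coordinate, sorted with cumulative weight:
  y=4 (B, w=50) cum 50
  y=7 (A, w=10) cum 60
  y=8 (E, w=80) cum 140
  y=14 (D, w=120) cum 260  ← median
  y=18 (C, w=45) cum 305
⇒ y* = 14

(15, 14)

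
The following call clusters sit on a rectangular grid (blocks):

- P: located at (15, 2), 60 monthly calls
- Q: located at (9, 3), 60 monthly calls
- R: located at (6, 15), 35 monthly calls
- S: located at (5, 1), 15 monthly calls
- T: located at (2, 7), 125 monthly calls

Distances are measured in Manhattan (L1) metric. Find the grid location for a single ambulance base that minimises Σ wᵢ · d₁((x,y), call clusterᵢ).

(6, 7)

Manhattan distance separates: Σwᵢ(|x−xᵢ|+|y−yᵢ|) = Σwᵢ|x−xᵢ| + Σwᵢ|y−yᵢ|, so x and y are optimised independently as 1-D weighted medians.
Total weight W = 295; half = 147.5.
x-coordinate, sorted with cumulative weight:
  x=2 (T, w=125) cum 125
  x=5 (S, w=15) cum 140
  x=6 (R, w=35) cum 175  ← median
  x=9 (Q, w=60) cum 235
  x=15 (P, w=60) cum 295
⇒ x* = 6
y-coordinate, sorted with cumulative weight:
  y=1 (S, w=15) cum 15
  y=2 (P, w=60) cum 75
  y=3 (Q, w=60) cum 135
  y=7 (T, w=125) cum 260  ← median
  y=15 (R, w=35) cum 295
⇒ y* = 7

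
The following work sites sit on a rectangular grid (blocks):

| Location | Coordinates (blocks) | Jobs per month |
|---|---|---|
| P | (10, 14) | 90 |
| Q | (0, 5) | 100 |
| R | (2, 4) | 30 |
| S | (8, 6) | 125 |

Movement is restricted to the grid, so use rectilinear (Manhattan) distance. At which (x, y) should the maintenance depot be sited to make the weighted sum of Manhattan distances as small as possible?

(8, 6)

Manhattan distance separates: Σwᵢ(|x−xᵢ|+|y−yᵢ|) = Σwᵢ|x−xᵢ| + Σwᵢ|y−yᵢ|, so x and y are optimised independently as 1-D weighted medians.
Total weight W = 345; half = 172.5.
x-coordinate, sorted with cumulative weight:
  x=0 (Q, w=100) cum 100
  x=2 (R, w=30) cum 130
  x=8 (S, w=125) cum 255  ← median
  x=10 (P, w=90) cum 345
⇒ x* = 8
y-coordinate, sorted with cumulative weight:
  y=4 (R, w=30) cum 30
  y=5 (Q, w=100) cum 130
  y=6 (S, w=125) cum 255  ← median
  y=14 (P, w=90) cum 345
⇒ y* = 6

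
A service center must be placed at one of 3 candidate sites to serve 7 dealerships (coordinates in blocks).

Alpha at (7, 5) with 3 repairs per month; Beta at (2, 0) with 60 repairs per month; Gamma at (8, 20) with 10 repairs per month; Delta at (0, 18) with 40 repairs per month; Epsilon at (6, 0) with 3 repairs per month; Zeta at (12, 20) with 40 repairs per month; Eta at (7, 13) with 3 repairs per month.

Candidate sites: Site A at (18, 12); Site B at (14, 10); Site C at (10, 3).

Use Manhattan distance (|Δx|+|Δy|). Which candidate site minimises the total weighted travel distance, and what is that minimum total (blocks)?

Total weighted distance at each candidate:
  Site A (18, 12): total = 3542
  Site B (14, 10): total = 2960
  Site C (10, 3): total = 2685
Minimum is at Site C with total 2685 blocks.

Site C, total 2685 blocks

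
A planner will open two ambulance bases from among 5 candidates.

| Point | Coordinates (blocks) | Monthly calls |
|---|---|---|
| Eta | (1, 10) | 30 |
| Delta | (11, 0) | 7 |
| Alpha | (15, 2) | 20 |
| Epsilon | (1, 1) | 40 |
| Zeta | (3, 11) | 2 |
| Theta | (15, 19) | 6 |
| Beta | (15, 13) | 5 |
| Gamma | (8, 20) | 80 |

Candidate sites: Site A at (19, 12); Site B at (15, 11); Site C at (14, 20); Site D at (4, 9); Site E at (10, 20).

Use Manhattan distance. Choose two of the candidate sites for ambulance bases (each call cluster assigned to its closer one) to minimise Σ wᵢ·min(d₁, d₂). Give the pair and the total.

{Site D, Site E}, total 1294

Evaluate every pair (each demand assigned to the nearer of the two):
  {Site D, Site E}: total = 1294
  {Site C, Site D}: total = 1570
  {Site B, Site E}: total = 1925
  {Site B, Site D}: total = 2109
  {Site B, Site C}: total = 2221
  {Site A, Site D}: total = 2249
  {Site A, Site E}: total = 2363
  {Site C, Site E}: total = 2461
  {Site A, Site C}: total = 2731
  {Site A, Site B}: total = 3057
Best pair: {Site D, Site E} with total 1294.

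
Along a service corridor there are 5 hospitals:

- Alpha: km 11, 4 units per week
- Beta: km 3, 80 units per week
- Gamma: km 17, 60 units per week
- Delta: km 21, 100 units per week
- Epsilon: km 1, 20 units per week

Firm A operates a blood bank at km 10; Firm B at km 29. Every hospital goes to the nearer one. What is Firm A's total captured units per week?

164

The indifferent point is the midpoint (10+29)/2 = 19.5; hospitals left of it (closer to Firm A at 10) go to Firm A, those right go to Firm B.
  Epsilon at 1 (w=20) → Firm A
  Beta at 3 (w=80) → Firm A
  Alpha at 11 (w=4) → Firm A
  Gamma at 17 (w=60) → Firm A
  Delta at 21 (w=100) → Firm B
Firm A captures 164; Firm B captures 100.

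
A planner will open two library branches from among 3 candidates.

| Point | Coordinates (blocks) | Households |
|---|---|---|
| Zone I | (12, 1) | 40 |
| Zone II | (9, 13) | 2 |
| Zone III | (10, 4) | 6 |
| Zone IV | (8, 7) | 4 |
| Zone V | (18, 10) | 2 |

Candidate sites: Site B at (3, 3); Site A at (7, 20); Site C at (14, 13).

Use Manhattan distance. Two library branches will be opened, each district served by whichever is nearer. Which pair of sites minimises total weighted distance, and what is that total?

{Site B, Site C}, total 548

Evaluate every pair (each demand assigned to the nearer of the two):
  {Site B, Site C}: total = 548
  {Site B, Site A}: total = 584
  {Site A, Site C}: total = 710
Best pair: {Site B, Site C} with total 548.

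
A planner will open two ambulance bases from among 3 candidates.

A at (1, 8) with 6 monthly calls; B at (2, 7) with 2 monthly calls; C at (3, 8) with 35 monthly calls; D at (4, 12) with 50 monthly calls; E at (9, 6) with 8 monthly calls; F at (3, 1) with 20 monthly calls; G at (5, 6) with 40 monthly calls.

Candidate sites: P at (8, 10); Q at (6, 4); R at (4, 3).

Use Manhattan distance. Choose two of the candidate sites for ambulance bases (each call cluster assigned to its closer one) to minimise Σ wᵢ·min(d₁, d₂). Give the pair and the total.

{P, R}, total 830

Evaluate every pair (each demand assigned to the nearer of the two):
  {P, R}: total = 830
  {P, Q}: total = 893
  {Q, R}: total = 940
Best pair: {P, R} with total 830.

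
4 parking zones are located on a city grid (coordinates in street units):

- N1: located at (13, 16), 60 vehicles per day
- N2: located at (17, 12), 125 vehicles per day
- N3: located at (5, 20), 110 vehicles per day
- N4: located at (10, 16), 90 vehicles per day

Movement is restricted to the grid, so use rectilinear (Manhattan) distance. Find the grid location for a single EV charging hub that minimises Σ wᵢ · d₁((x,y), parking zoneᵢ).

Manhattan distance separates: Σwᵢ(|x−xᵢ|+|y−yᵢ|) = Σwᵢ|x−xᵢ| + Σwᵢ|y−yᵢ|, so x and y are optimised independently as 1-D weighted medians.
Total weight W = 385; half = 192.5.
x-coordinate, sorted with cumulative weight:
  x=5 (N3, w=110) cum 110
  x=10 (N4, w=90) cum 200  ← median
  x=13 (N1, w=60) cum 260
  x=17 (N2, w=125) cum 385
⇒ x* = 10
y-coordinate, sorted with cumulative weight:
  y=12 (N2, w=125) cum 125
  y=16 (N1, w=60) cum 185
  y=16 (N4, w=90) cum 275  ← median
  y=20 (N3, w=110) cum 385
⇒ y* = 16

(10, 16)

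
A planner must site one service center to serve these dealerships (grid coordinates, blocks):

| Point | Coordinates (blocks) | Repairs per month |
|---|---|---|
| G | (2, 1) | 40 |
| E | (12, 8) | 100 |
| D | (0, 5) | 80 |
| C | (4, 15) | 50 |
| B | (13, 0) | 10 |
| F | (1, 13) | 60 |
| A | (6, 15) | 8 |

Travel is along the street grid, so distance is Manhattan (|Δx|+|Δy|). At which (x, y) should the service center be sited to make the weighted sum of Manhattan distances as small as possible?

(2, 8)

Manhattan distance separates: Σwᵢ(|x−xᵢ|+|y−yᵢ|) = Σwᵢ|x−xᵢ| + Σwᵢ|y−yᵢ|, so x and y are optimised independently as 1-D weighted medians.
Total weight W = 348; half = 174.
x-coordinate, sorted with cumulative weight:
  x=0 (D, w=80) cum 80
  x=1 (F, w=60) cum 140
  x=2 (G, w=40) cum 180  ← median
  x=4 (C, w=50) cum 230
  x=6 (A, w=8) cum 238
  x=12 (E, w=100) cum 338
  x=13 (B, w=10) cum 348
⇒ x* = 2
y-coordinate, sorted with cumulative weight:
  y=0 (B, w=10) cum 10
  y=1 (G, w=40) cum 50
  y=5 (D, w=80) cum 130
  y=8 (E, w=100) cum 230  ← median
  y=13 (F, w=60) cum 290
  y=15 (C, w=50) cum 340
  y=15 (A, w=8) cum 348
⇒ y* = 8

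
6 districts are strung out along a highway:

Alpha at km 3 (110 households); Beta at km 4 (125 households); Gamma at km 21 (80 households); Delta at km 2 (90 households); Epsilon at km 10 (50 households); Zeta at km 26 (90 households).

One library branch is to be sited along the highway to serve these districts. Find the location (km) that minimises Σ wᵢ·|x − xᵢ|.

x = 4

For a sum of weighted absolute distances on a line, the optimum is the weighted median (not the mean). Total weight W = 545; half-weight = 272.5.
Sort by position and accumulate weight:
  km 2 (Delta, w=90) → cum 90
  km 3 (Alpha, w=110) → cum 200
  km 4 (Beta, w=125) → cum 325  ≥ 272.5 → median here
  km 10 (Epsilon, w=50) → cum 375
  km 21 (Gamma, w=80) → cum 455
  km 26 (Zeta, w=90) → cum 545
Optimal location: km 4.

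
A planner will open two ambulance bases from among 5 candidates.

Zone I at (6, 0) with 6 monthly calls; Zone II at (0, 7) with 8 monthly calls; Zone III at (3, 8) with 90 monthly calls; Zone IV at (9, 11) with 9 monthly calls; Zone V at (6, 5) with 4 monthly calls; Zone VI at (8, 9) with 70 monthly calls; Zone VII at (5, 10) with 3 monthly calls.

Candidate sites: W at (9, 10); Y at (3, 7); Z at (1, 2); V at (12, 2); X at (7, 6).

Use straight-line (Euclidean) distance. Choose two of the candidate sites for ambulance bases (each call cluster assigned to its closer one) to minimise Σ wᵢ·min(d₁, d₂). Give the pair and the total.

Evaluate every pair (each demand assigned to the nearer of the two):
  {W, Y}: total = 292.9
  {Y, X}: total = 436.8
  {Y, Z}: total = 613.4
  {Y, V}: total = 619.0
  {W, X}: total = 621.2
  {Z, X}: total = 764.5
  {V, X}: total = 784.5
  {W, Z}: total = 785.6
  {W, V}: total = 826.4
  {Z, V}: total = 1342.2
Best pair: {W, Y} with total 292.9.

{W, Y}, total 292.9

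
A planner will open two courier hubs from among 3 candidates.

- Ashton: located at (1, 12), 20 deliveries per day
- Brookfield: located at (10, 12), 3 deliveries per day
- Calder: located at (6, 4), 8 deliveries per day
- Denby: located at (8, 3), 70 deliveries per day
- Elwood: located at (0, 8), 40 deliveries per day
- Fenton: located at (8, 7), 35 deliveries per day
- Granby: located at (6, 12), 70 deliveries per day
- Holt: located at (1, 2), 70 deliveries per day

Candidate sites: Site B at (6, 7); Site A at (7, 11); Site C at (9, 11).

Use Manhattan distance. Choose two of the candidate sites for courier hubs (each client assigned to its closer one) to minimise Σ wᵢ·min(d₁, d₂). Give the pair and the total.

Evaluate every pair (each demand assigned to the nearer of the two):
  {Site B, Site A}: total = 1786
  {Site B, Site C}: total = 1960
  {Site A, Site C}: total = 2605
Best pair: {Site B, Site A} with total 1786.

{Site B, Site A}, total 1786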